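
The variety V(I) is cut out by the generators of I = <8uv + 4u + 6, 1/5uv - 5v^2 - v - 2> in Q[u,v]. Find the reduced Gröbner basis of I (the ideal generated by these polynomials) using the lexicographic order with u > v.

G = {u + 50v^2 + 10v + 43/2, v^3 + 7/10v^2 + 53/100v + 1/5}

f_1 = 8uv + 4u + 6, LT = uv.
f_2 = 1/5uv - 5v^2 - v - 2, LT = uv.

S(f_1,f_2): lcm = uv. S = 1/2u + 25v^2 + 5v + 43/4.
  leading term u: no divisor's leading term divides it; move 1/2u to the remainder.
  leading term v^2: no divisor's leading term divides it; move 25v^2 to the remainder.
  leading term v: no divisor's leading term divides it; move 5v to the remainder.
  leading term 1: no divisor's leading term divides it; move 43/4 to the remainder.
  remainder 1/2u + 25v^2 + 5v + 43/4 ≠ 0; add g_3 = 1/2u + 25v^2 + 5v + 43/4 to the basis.

S(f_1,g_3): lcm = uv. S = 1/2u - 50v^3 - 10v^2 - 43/2v + 3/4.
  leading term u: subtract (1)·g_3 from 1/2u - 50v^3 - 10v^2 - 43/2v + 3/4 → -50v^3 - 35v^2 - 53/2v - 10
  leading term v^3: no divisor's leading term divides it; move -50v^3 to the remainder.
  leading term v^2: no divisor's leading term divides it; move -35v^2 to the remainder.
  leading term v: no divisor's leading term divides it; move -53/2v to the remainder.
  leading term 1: no divisor's leading term divides it; move -10 to the remainder.
  remainder -50v^3 - 35v^2 - 53/2v - 10 ≠ 0; add g_4 = -50v^3 - 35v^2 - 53/2v - 10 to the basis.

The other S-polynomials (S(f_2,g_3), S(f_1,g_4), S(f_2,g_4), S(g_3,g_4)) all reduce to 0 modulo the current basis, so we have a Gröbner basis.
Inter-reduce: drop elements whose leading term is divisible by another's, tail-reduce, and make monic.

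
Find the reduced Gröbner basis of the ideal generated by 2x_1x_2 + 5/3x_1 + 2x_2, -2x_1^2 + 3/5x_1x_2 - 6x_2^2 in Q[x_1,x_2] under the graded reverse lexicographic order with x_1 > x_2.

f_1 = 2x_1x_2 + 5/3x_1 + 2x_2, LT = x_1x_2.
f_2 = -2x_1^2 + 3/5x_1x_2 - 6x_2^2, LT = x_1^2.

S(f_1,f_2): lcm = x_1^2x_2. S = 3/10x_1x_2^2 - 3x_2^3 + 5/6x_1^2 + x_1x_2.
  leading term x_1x_2^2: subtract (3/20x_2)·f_1 from 3/10x_1x_2^2 - 3x_2^3 + 5/6x_1^2 + x_1x_2 → -3x_2^3 + 5/6x_1^2 + 3/4x_1x_2 - 3/10x_2^2
  leading term x_2^3: no divisor's leading term divides it; move -3x_2^3 to the remainder.
  leading term x_1^2: subtract (-5/12)·f_2 from 5/6x_1^2 + 3/4x_1x_2 - 3/10x_2^2 → x_1x_2 - 14/5x_2^2
  leading term x_1x_2: subtract (1/2)·f_1 from x_1x_2 - 14/5x_2^2 → -14/5x_2^2 - 5/6x_1 - x_2
  leading term x_2^2: no divisor's leading term divides it; move -14/5x_2^2 to the remainder.
  leading term x_1: no divisor's leading term divides it; move -5/6x_1 to the remainder.
  leading term x_2: no divisor's leading term divides it; move -x_2 to the remainder.
  remainder -3x_2^3 - 14/5x_2^2 - 5/6x_1 - x_2 ≠ 0; add g_3 = -3x_2^3 - 14/5x_2^2 - 5/6x_1 - x_2 to the basis.

The other S-polynomials (S(f_1,g_3), S(f_2,g_3)) all reduce to 0 modulo the current basis, so we have a Gröbner basis.

G = {x_2^3 + 14/15x_2^2 + 5/18x_1 + 1/3x_2, x_1^2 + 3x_2^2 + 1/4x_1 + 3/10x_2, x_1x_2 + 5/6x_1 + x_2}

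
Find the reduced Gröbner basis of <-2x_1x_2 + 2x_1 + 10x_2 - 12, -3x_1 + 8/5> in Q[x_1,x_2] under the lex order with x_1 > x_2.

f_1 = -2x_1x_2 + 2x_1 + 10x_2 - 12, LT = x_1x_2.
f_2 = -3x_1 + 8/5, LT = x_1.

S(f_1,f_2): lcm = x_1x_2. S = -x_1 - 67/15x_2 + 6.
  leading term x_1: subtract (1/3)·f_2 from -x_1 - 67/15x_2 + 6 → -67/15x_2 + 82/15
  leading term x_2: no divisor's leading term divides it; move -67/15x_2 to the remainder.
  leading term 1: no divisor's leading term divides it; move 82/15 to the remainder.
  remainder -67/15x_2 + 82/15 ≠ 0; add g_3 = -67/15x_2 + 82/15 to the basis.

The other S-polynomials (S(f_1,g_3), S(f_2,g_3)) all reduce to 0 modulo the current basis, so we have a Gröbner basis.
Inter-reduce: drop elements whose leading term is divisible by another's, tail-reduce, and make monic.

G = {x_1 - 8/15, x_2 - 82/67}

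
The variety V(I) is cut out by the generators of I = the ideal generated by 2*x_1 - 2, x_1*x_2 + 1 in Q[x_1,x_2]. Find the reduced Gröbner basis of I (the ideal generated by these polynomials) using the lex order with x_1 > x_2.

G = {x_1 - 1, x_2 + 1}

f_1 = 2*x_1 - 2, LT = x_1.
f_2 = x_1*x_2 + 1, LT = x_1*x_2.

S(f_1,f_2): lcm = x_1*x_2. S = -x_2 - 1.
  leading term x_2: no divisor's leading term divides it; move -x_2 to the remainder.
  leading term 1: no divisor's leading term divides it; move -1 to the remainder.
  remainder -x_2 - 1 ≠ 0; add g_3 = -x_2 - 1 to the basis.

The other S-polynomials (S(f_1,g_3), S(f_2,g_3)) all reduce to 0 modulo the current basis, so we have a Gröbner basis.
Inter-reduce: drop elements whose leading term is divisible by another's, tail-reduce, and make monic.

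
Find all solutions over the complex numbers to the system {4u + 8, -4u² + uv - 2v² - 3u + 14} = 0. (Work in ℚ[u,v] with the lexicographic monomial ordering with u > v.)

Compute a lex Gröbner basis by Buchberger's algorithm.
f_1 = 4u + 8, LT = u.
f_2 = -4u² + uv - 3u - 2v² + 14, LT = u².

S(f_1,f_2): lcm = u². S = ¼uv + 5/4u - ½v² + 7/2.
  leading term uv: subtract (1/16v)·f_1 from ¼uv + 5/4u - ½v² + 7/2 → 5/4u - ½v² - ½v + 7/2
  leading term u: subtract (5/16)·f_1 from 5/4u - ½v² - ½v + 7/2 → -½v² - ½v + 1
  leading term v²: no divisor's leading term divides it; move -½v² to the remainder.
  leading term v: no divisor's leading term divides it; move -½v to the remainder.
  leading term 1: no divisor's leading term divides it; move 1 to the remainder.
  remainder -½v² - ½v + 1 ≠ 0; add h_3 = -½v² - ½v + 1 to the basis.

The other S-polynomials (S(f_1,h_3), S(f_2,h_3)) all reduce to 0 modulo the current basis, so we have a Gröbner basis.
Inter-reduce: drop elements whose leading term is divisible by another's, tail-reduce, and make monic.
Reduced Gröbner basis: {u + 2, v² + v - 2}.

A lex Gröbner basis eliminates variables successively. Here v² + v - 2 depends only on v, with roots {-2, 1}; lifting each root through the earlier basis elements recovers the full solutions.
  v = -2: the earlier basis element becomes u + 2 = 0, giving u = -2 — point (-2, -2).
  v = 1: the earlier basis element becomes u + 2 = 0, giving u = -2 — point (-2, 1).
Each listed point satisfies every original equation (direct substitution).

{(-2, -2), (-2, 1)}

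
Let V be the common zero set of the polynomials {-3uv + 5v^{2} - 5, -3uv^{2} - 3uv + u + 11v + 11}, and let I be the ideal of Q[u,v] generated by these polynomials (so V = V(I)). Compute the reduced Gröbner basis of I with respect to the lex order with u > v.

f_1 = -3uv + 5v^{2} - 5, LT = uv.
f_2 = -3uv^{2} - 3uv + u + 11v + 11, LT = uv^{2}.

S(f_1,f_2): lcm = uv^{2}. S = -uv + \tfrac{1}{3}u - \tfrac{5}{3}v^{3} + \tfrac{16}{3}v + \tfrac{11}{3}.
  reduce S modulo (f_1, f_2):
  remainder \tfrac{1}{3}u - \tfrac{5}{3}v^{3} - \tfrac{5}{3}v^{2} + \tfrac{16}{3}v + \tfrac{16}{3} ≠ 0; add g_3 = \tfrac{1}{3}u - \tfrac{5}{3}v^{3} - \tfrac{5}{3}v^{2} + \tfrac{16}{3}v + \tfrac{16}{3} to the basis.

S(f_1,g_3): lcm = uv. S = 5v^{4} + 5v^{3} - \tfrac{53}{3}v^{2} - 16v + \tfrac{5}{3}.
  reduce S modulo (f_1, f_2, g_3):
  remainder 5v^{4} + 5v^{3} - \tfrac{53}{3}v^{2} - 16v + \tfrac{5}{3} ≠ 0; add g_4 = 5v^{4} + 5v^{3} - \tfrac{53}{3}v^{2} - 16v + \tfrac{5}{3} to the basis.

The other S-polynomials (S(f_2,g_3), S(f_1,g_4), S(f_2,g_4), S(g_3,g_4)) all reduce to 0 modulo the current basis, so we have a Gröbner basis.
Inter-reduce: drop elements whose leading term is divisible by another's, tail-reduce, and make monic.

G = {u - 5v^{3} - 5v^{2} + 16v + 16, v^{4} + v^{3} - \tfrac{53}{15}v^{2} - \tfrac{16}{5}v + \tfrac{1}{3}}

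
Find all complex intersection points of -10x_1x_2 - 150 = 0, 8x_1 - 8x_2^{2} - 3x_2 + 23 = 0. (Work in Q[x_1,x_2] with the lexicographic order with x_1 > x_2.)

Compute a lex Gröbner basis by Buchberger's algorithm.
f_1 = -10x_1x_2 - 150, LT = x_1x_2.
f_2 = 8x_1 - 8x_2^{2} - 3x_2 + 23, LT = x_1.

S(f_1,f_2): lcm = x_1x_2. S = x_2^{3} + \tfrac{3}{8}x_2^{2} - \tfrac{23}{8}x_2 + 15.
  reduce S modulo (f_1, f_2):
  remainder x_2^{3} + \tfrac{3}{8}x_2^{2} - \tfrac{23}{8}x_2 + 15 ≠ 0; add h_3 = x_2^{3} + \tfrac{3}{8}x_2^{2} - \tfrac{23}{8}x_2 + 15 to the basis.

The other S-polynomials (S(f_1,h_3), S(f_2,h_3)) all reduce to 0 modulo the current basis, so we have a Gröbner basis.
Inter-reduce: drop elements whose leading term is divisible by another's, tail-reduce, and make monic.
Reduced Gröbner basis: {x_1 - x_2^{2} - \tfrac{3}{8}x_2 + \tfrac{23}{8}, x_2^{3} + \tfrac{3}{8}x_2^{2} - \tfrac{23}{8}x_2 + 15}.

Since the basis is lex-ordered, x_2^{3} + \tfrac{3}{8}x_2^{2} - \tfrac{23}{8}x_2 + 15 is univariate in x_2. Its roots are {-3, 21/16 - sqrt(839)*I/16, 21/16 + sqrt(839)*I/16}. Back-substituting each root into the other basis elements fixes the other coordinates.
  x_2 = -3: the earlier basis element becomes x_1 - 5 = 0, giving x_1 = 5 — point (5, -3).
  x_2 = 21/16 - sqrt(839)*I/16: the earlier basis element becomes x_1 + 63/16 + 3*sqrt(839)*I/16 = 0, giving x_1 = -63/16 - 3*sqrt(839)*I/16 — point (-63/16 - 3*sqrt(839)*I/16, 21/16 - sqrt(839)*I/16).
  x_2 = 21/16 + sqrt(839)*I/16: the earlier basis element becomes x_1 + 63/16 - 3*sqrt(839)*I/16 = 0, giving x_1 = -63/16 + 3*sqrt(839)*I/16 — point (-63/16 + 3*sqrt(839)*I/16, 21/16 + sqrt(839)*I/16).

{(5, -3), (-63/16 - 3*sqrt(839)*I/16, 21/16 - sqrt(839)*I/16), (-63/16 + 3*sqrt(839)*I/16, 21/16 + sqrt(839)*I/16)}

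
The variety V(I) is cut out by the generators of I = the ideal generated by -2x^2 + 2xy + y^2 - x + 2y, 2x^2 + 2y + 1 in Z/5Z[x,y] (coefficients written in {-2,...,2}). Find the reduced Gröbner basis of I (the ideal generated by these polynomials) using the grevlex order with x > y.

The reduced Gröbner basis is the canonical form of the ideal for this ordering.

f_1 = -2x^2 + 2xy + y^2 - x + 2y, LT = x^2.
f_2 = 2x^2 + 2y + 1, LT = x^2.

S(f_1,f_2): lcm = x^2. S = -xy + 2y^2 - 2x - 2y + 2.
  reduce S modulo (f_1, f_2):
  remainder -xy + 2y^2 - 2x - 2y + 2 ≠ 0; add g_3 = -xy + 2y^2 - 2x - 2y + 2 to the basis.

S(f_1,g_3): lcm = x^2y. S = xy^2 + 2y^3 - 2x^2 + xy - y^2 + 2x.
  reduce S modulo (f_1, f_2, g_3):
  remainder -y^3 - x + y - 1 ≠ 0; add g_4 = -y^3 - x + y - 1 to the basis.

The other S-polynomials (S(f_2,g_3), S(f_1,g_4), S(f_2,g_4), S(g_3,g_4)) all reduce to 0 modulo the current basis, so we have a Gröbner basis.
Inter-reduce: drop elements whose leading term is divisible by another's, tail-reduce, and make monic.

G = {y^3 + x - y + 1, x^2 + y - 2, xy - 2y^2 + 2x + 2y - 2}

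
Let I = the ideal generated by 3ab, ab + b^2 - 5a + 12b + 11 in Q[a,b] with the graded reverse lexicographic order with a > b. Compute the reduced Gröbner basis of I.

The reduced Gröbner basis is the canonical form of the ideal for this ordering.

f_1 = 3ab, LT = ab.
f_2 = ab + b^2 - 5a + 12b + 11, LT = ab.

S(f_1,f_2): lcm = ab. S = -b^2 + 5a - 12b - 11.
  leading term b^2: no divisor's leading term divides it; move -b^2 to the remainder.
  leading term a: no divisor's leading term divides it; move 5a to the remainder.
  leading term b: no divisor's leading term divides it; move -12b to the remainder.
  leading term 1: no divisor's leading term divides it; move -11 to the remainder.
  remainder -b^2 + 5a - 12b - 11 ≠ 0; add g_3 = -b^2 + 5a - 12b - 11 to the basis.

S(f_1,g_3): lcm = ab^2. S = 5a^2 - 12ab - 11a.
  leading term a^2: no divisor's leading term divides it; move 5a^2 to the remainder.
  leading term ab: subtract (-4)·f_1 from -12ab - 11a → -11a
  leading term a: no divisor's leading term divides it; move -11a to the remainder.
  remainder 5a^2 - 11a ≠ 0; add g_4 = 5a^2 - 11a to the basis.

The other S-polynomials (S(f_2,g_3), S(f_1,g_4), S(f_2,g_4), S(g_3,g_4)) all reduce to 0 modulo the current basis, so we have a Gröbner basis.
Inter-reduce: drop elements whose leading term is divisible by another's, tail-reduce, and make monic.

G = {a^2 - 11/5a, ab, b^2 - 5a + 12b + 11}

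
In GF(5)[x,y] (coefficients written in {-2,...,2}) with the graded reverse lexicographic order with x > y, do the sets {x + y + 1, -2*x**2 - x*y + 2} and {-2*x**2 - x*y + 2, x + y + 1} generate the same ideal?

Two ideals are equal iff their reduced Gröbner bases coincide (the reduced basis is unique for a fixed ordering).
Buchberger on the first generating set:
f_1 = x + y + 1, LT = x.
f_2 = -2*x**2 - x*y + 2, LT = x**2.

S(f_1,f_2): lcm = x**2. S = -2*x*y + x + 1.
  leading term x*y: subtract (-2*y)·f_1 from -2*x*y + x + 1 → 2*y**2 + x + 2*y + 1
  leading term y**2: no divisor's leading term divides it; move 2*y**2 to the remainder.
  leading term x: subtract (1)·f_1 from x + 2*y + 1 → y
  leading term y: no divisor's leading term divides it; move y to the remainder.
  remainder 2*y**2 + y ≠ 0; add g_3 = 2*y**2 + y to the basis.

The other S-polynomials (S(f_1,g_3), S(f_2,g_3)) all reduce to 0 modulo the current basis, so we have a Gröbner basis.
Inter-reduce: drop elements whose leading term is divisible by another's, tail-reduce, and make monic.
Reduced Gröbner basis: {y**2 - 2*y, x + y + 1}.

Buchberger on the second generating set:
h_1 = -2*x**2 - x*y + 2, LT = x**2.
h_2 = x + y + 1, LT = x.

S(h_1,h_2): lcm = x**2. S = 2*x*y - x - 1.
  leading term x*y: subtract (2*y)·h_2 from 2*x*y - x - 1 → -2*y**2 - x - 2*y - 1
  leading term y**2: no divisor's leading term divides it; move -2*y**2 to the remainder.
  leading term x: subtract (-1)·h_2 from -x - 2*y - 1 → -y
  leading term y: no divisor's leading term divides it; move -y to the remainder.
  remainder -2*y**2 - y ≠ 0; add k_3 = -2*y**2 - y to the basis.

The other S-polynomials (S(h_1,k_3), S(h_2,k_3)) all reduce to 0 modulo the current basis, so we have a Gröbner basis.
Inter-reduce: drop elements whose leading term is divisible by another's, tail-reduce, and make monic.
Reduced Gröbner basis: {y**2 - 2*y, x + y + 1}.

These coincide, so the ideals are equal.

Yes, the ideals are equal.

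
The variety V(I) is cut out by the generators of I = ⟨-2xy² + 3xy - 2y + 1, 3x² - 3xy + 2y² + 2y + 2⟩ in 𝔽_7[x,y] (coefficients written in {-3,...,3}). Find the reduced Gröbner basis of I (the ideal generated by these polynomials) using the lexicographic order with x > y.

G = {x + y⁵ + 2y⁴ - 2y³ + 2y² + 2y + 1, y⁶ - 2y⁵ - 2y³ - 3y² + 2y + 3}

f_1 = -2xy² + 3xy - 2y + 1, LT = xy².
f_2 = 3x² - 3xy + 2y² + 2y + 2, LT = x².

S(f_1,f_2): lcm = x²y². S = 2x²y + xy³ + xy + 3x - 3y⁴ - 3y³ - 3y².
  leading term x²y: subtract (3y)·f_2 from 2x²y + xy³ + xy + 3x - 3y⁴ - 3y³ - 3y² → xy³ + 2xy² + xy + 3x - 3y⁴ - 2y³ - 2y² + y
  leading term xy³: subtract (3y)·f_1 from xy³ + 2xy² + xy + 3x - 3y⁴ - 2y³ - 2y² + y → xy + 3x - 3y⁴ - 2y³ - 3y² - 2y
  leading term xy: no divisor's leading term divides it; move xy to the remainder.
  leading term x: no divisor's leading term divides it; move 3x to the remainder.
  leading term y⁴: no divisor's leading term divides it; move -3y⁴ to the remainder.
  leading term y³: no divisor's leading term divides it; move -2y³ to the remainder.
  leading term y²: no divisor's leading term divides it; move -3y² to the remainder.
  leading term y: no divisor's leading term divides it; move -2y to the remainder.
  remainder xy + 3x - 3y⁴ - 2y³ - 3y² - 2y ≠ 0; add g_3 = xy + 3x - 3y⁴ - 2y³ - 3y² - 2y to the basis.

S(f_1,g_3): lcm = xy². S = -xy + 3y⁵ + 2y⁴ + 3y³ + 2y² + y + 3.
  leading term xy: subtract (-1)·g_3 from -xy + 3y⁵ + 2y⁴ + 3y³ + 2y² + y + 3 → 3x + 3y⁵ - y⁴ + y³ - y² - y + 3
  leading term x: no divisor's leading term divides it; move 3x to the remainder.
  leading term y⁵: no divisor's leading term divides it; move 3y⁵ to the remainder.
  leading term y⁴: no divisor's leading term divides it; move -y⁴ to the remainder.
  leading term y³: no divisor's leading term divides it; move y³ to the remainder.
  leading term y²: no divisor's leading term divides it; move -y² to the remainder.
  leading term y: no divisor's leading term divides it; move -y to the remainder.
  leading term 1: no divisor's leading term divides it; move 3 to the remainder.
  remainder 3x + 3y⁵ - y⁴ + y³ - y² - y + 3 ≠ 0; add g_4 = 3x + 3y⁵ - y⁴ + y³ - y² - y + 3 to the basis.

S(f_1,g_4): lcm = xy². S = 2xy - y⁷ - 2y⁶ + 2y⁵ - 2y⁴ - 2y³ - y² + y + 3.
  leading term xy: subtract (2)·g_3 from 2xy - y⁷ - 2y⁶ + 2y⁵ - 2y⁴ - 2y³ - y² + y + 3 → x - y⁷ - 2y⁶ + 2y⁵ - 3y⁴ + 2y³ - 2y² - 2y + 3
  leading term x: subtract (-2)·g_4 from x - y⁷ - 2y⁶ + 2y⁵ - 3y⁴ + 2y³ - 2y² - 2y + 3 → -y⁷ - 2y⁶ + y⁵ + 2y⁴ - 3y³ + 3y² + 3y + 2
  leading term y⁷: no divisor's leading term divides it; move -y⁷ to the remainder.
  leading term y⁶: no divisor's leading term divides it; move -2y⁶ to the remainder.
  leading term y⁵: no divisor's leading term divides it; move y⁵ to the remainder.
  leading term y⁴: no divisor's leading term divides it; move 2y⁴ to the remainder.
  leading term y³: no divisor's leading term divides it; move -3y³ to the remainder.
  leading term y²: no divisor's leading term divides it; move 3y² to the remainder.
  leading term y: no divisor's leading term divides it; move 3y to the remainder.
  leading term 1: no divisor's leading term divides it; move 2 to the remainder.
  remainder -y⁷ - 2y⁶ + y⁵ + 2y⁴ - 3y³ + 3y² + 3y + 2 ≠ 0; add g_5 = -y⁷ - 2y⁶ + y⁵ + 2y⁴ - 3y³ + 3y² + 3y + 2 to the basis.

S(g_3,g_4): lcm = xy. S = 3x - y⁶ - 2y⁵ - y⁴ + 3y³ + 2y² - 3y.
  leading term x: subtract (1)·g_4 from 3x - y⁶ - 2y⁵ - y⁴ + 3y³ + 2y² - 3y → -y⁶ + 2y⁵ + 2y³ + 3y² - 2y - 3
  leading term y⁶: no divisor's leading term divides it; move -y⁶ to the remainder.
  leading term y⁵: no divisor's leading term divides it; move 2y⁵ to the remainder.
  leading term y³: no divisor's leading term divides it; move 2y³ to the remainder.
  leading term y²: no divisor's leading term divides it; move 3y² to the remainder.
  leading term y: no divisor's leading term divides it; move -2y to the remainder.
  leading term 1: no divisor's leading term divides it; move -3 to the remainder.
  remainder -y⁶ + 2y⁵ + 2y³ + 3y² - 2y - 3 ≠ 0; add g_6 = -y⁶ + 2y⁵ + 2y³ + 3y² - 2y - 3 to the basis.

The other S-polynomials (S(f_2,g_3), S(f_2,g_4), S(f_1,g_5), S(f_2,g_5), S(g_3,g_5), S(g_4,g_5), S(f_1,g_6), S(f_2,g_6), S(g_3,g_6), S(g_4,g_6), S(g_5,g_6)) all reduce to 0 modulo the current basis, so we have a Gröbner basis.
Inter-reduce: drop elements whose leading term is divisible by another's, tail-reduce, and make monic.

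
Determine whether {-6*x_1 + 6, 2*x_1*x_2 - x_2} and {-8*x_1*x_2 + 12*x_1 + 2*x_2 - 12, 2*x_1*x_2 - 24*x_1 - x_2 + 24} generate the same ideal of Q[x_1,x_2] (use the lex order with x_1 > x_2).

No, the ideals differ.

Two ideals are equal iff their reduced Gröbner bases coincide (the reduced basis is unique for a fixed ordering).
Buchberger on the first generating set:
f_1 = -6*x_1 + 6, LT = x_1.
f_2 = 2*x_1*x_2 - x_2, LT = x_1*x_2.

S(f_1,f_2): lcm = x_1*x_2. S = -1/2*x_2.
  reduce S modulo (f_1, f_2):
  remainder -1/2*x_2 ≠ 0; add g_3 = -1/2*x_2 to the basis.

The other S-polynomials (S(f_1,g_3), S(f_2,g_3)) all reduce to 0 modulo the current basis, so we have a Gröbner basis.
Inter-reduce: drop elements whose leading term is divisible by another's, tail-reduce, and make monic.
Reduced Gröbner basis: {x_1 - 1, x_2}.

Buchberger on the second generating set:
h_1 = -8*x_1*x_2 + 12*x_1 + 2*x_2 - 12, LT = x_1*x_2.
h_2 = 2*x_1*x_2 - 24*x_1 - x_2 + 24, LT = x_1*x_2.

S(h_1,h_2): lcm = x_1*x_2. S = 21/2*x_1 + 1/4*x_2 - 21/2.
  reduce S modulo (h_1, h_2):
  remainder 21/2*x_1 + 1/4*x_2 - 21/2 ≠ 0; add k_3 = 21/2*x_1 + 1/4*x_2 - 21/2 to the basis.

S(h_1,k_3): lcm = x_1*x_2. S = -3/2*x_1 - 1/42*x_2**2 + 3/4*x_2 + 3/2.
  reduce S modulo (h_1, h_2, k_3):
  remainder -1/42*x_2**2 + 11/14*x_2 ≠ 0; add k_4 = -1/42*x_2**2 + 11/14*x_2 to the basis.

The other S-polynomials (S(h_2,k_3), S(h_1,k_4), S(h_2,k_4), S(k_3,k_4)) all reduce to 0 modulo the current basis, so we have a Gröbner basis.
Inter-reduce: drop elements whose leading term is divisible by another's, tail-reduce, and make monic.
Reduced Gröbner basis: {x_1 + 1/42*x_2 - 1, x_2**2 - 33*x_2}.

The bases are distinct; the ideals are different.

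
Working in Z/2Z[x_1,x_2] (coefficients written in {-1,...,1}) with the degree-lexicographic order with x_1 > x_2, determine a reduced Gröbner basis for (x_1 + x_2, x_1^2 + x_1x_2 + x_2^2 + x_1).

G = {x_2^2 + x_2, x_1 + x_2}

f_1 = x_1 + x_2, LT = x_1.
f_2 = x_1^2 + x_1x_2 + x_2^2 + x_1, LT = x_1^2.

S(f_1,f_2): lcm = x_1^2. S = x_2^2 + x_1.
  leading term x_2^2: no divisor's leading term divides it; move x_2^2 to the remainder.
  leading term x_1: subtract (1)·f_1 from x_1 → x_2
  leading term x_2: no divisor's leading term divides it; move x_2 to the remainder.
  remainder x_2^2 + x_2 ≠ 0; add g_3 = x_2^2 + x_2 to the basis.

S(f_1,g_3): leading monomials are coprime, so the S-polynomial reduces to 0 (Buchberger's first criterion).
S(f_2,g_3): leading monomials are coprime, so the S-polynomial reduces to 0 (Buchberger's first criterion).
Every S-polynomial of the final basis reduces to 0, so we have a Gröbner basis.
Inter-reduce: drop elements whose leading term is divisible by another's, tail-reduce, and make monic.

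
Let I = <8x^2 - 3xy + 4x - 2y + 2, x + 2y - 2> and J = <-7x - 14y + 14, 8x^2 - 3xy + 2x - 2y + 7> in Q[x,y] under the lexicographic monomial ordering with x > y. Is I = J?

Equality of ideals is decidable: compute both reduced Gröbner bases (unique for the ordering) and check whether they agree.
Buchberger on the first generating set:
f_1 = 8x^2 - 3xy + 4x - 2y + 2, LT = x^2.
f_2 = x + 2y - 2, LT = x.

S(f_1,f_2): lcm = x^2. S = -19/8xy + 5/2x - 1/4y + 1/4.
  leading term xy: subtract (-19/8y)·f_2 from -19/8xy + 5/2x - 1/4y + 1/4 → 5/2x + 19/4y^2 - 5y + 1/4
  leading term x: subtract (5/2)·f_2 from 5/2x + 19/4y^2 - 5y + 1/4 → 19/4y^2 - 10y + 21/4
  leading term y^2: no divisor's leading term divides it; move 19/4y^2 to the remainder.
  leading term y: no divisor's leading term divides it; move -10y to the remainder.
  leading term 1: no divisor's leading term divides it; move 21/4 to the remainder.
  remainder 19/4y^2 - 10y + 21/4 ≠ 0; add g_3 = 19/4y^2 - 10y + 21/4 to the basis.

S(f_1,g_3): leading monomials are coprime, so the S-polynomial reduces to 0 (Buchberger's first criterion).
S(f_2,g_3): leading monomials are coprime, so the S-polynomial reduces to 0 (Buchberger's first criterion).
Every S-polynomial of the final basis reduces to 0, so we have a Gröbner basis.
Inter-reduce: drop elements whose leading term is divisible by another's, tail-reduce, and make monic.
Reduced Gröbner basis: {x + 2y - 2, y^2 - 40/19y + 21/19}.

Buchberger on the second generating set:
h_1 = -7x - 14y + 14, LT = x.
h_2 = 8x^2 - 3xy + 2x - 2y + 7, LT = x^2.

S(h_1,h_2): lcm = x^2. S = 19/8xy - 9/4x + 1/4y - 7/8.
  leading term xy: subtract (-19/56y)·h_1 from 19/8xy - 9/4x + 1/4y - 7/8 → -9/4x - 19/4y^2 + 5y - 7/8
  leading term x: subtract (9/28)·h_1 from -9/4x - 19/4y^2 + 5y - 7/8 → -19/4y^2 + 19/2y - 43/8
  leading term y^2: no divisor's leading term divides it; move -19/4y^2 to the remainder.
  leading term y: no divisor's leading term divides it; move 19/2y to the remainder.
  leading term 1: no divisor's leading term divides it; move -43/8 to the remainder.
  remainder -19/4y^2 + 19/2y - 43/8 ≠ 0; add k_3 = -19/4y^2 + 19/2y - 43/8 to the basis.

S(h_1,k_3): leading monomials are coprime, so the S-polynomial reduces to 0 (Buchberger's first criterion).
S(h_2,k_3): leading monomials are coprime, so the S-polynomial reduces to 0 (Buchberger's first criterion).
Every S-polynomial of the final basis reduces to 0, so we have a Gröbner basis.
Inter-reduce: drop elements whose leading term is divisible by another's, tail-reduce, and make monic.
Reduced Gröbner basis: {x + 2y - 2, y^2 - 2y + 43/38}.

Since the reduced bases disagree, the two ideals are not the same.
The choice of monomial ordering does not affect the verdict — as long as both bases are computed under the same ordering, their equality decides ideal equality.

No, the ideals differ.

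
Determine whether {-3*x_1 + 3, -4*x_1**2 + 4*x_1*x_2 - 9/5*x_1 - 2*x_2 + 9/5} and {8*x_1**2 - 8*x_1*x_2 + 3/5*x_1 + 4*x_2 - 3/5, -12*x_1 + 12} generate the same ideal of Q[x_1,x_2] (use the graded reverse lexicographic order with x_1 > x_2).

Yes, the ideals are equal.

For a fixed monomial order, each ideal has a unique reduced Gröbner basis; comparing bases decides equality.
Buchberger on the first generating set:
f_1 = -3*x_1 + 3, LT = x_1.
f_2 = -4*x_1**2 + 4*x_1*x_2 - 9/5*x_1 - 2*x_2 + 9/5, LT = x_1**2.

S(f_1,f_2): lcm = x_1**2. S = x_1*x_2 - 29/20*x_1 - 1/2*x_2 + 9/20.
  leading term x_1*x_2: subtract (-1/3*x_2)·f_1 from x_1*x_2 - 29/20*x_1 - 1/2*x_2 + 9/20 → -29/20*x_1 + 1/2*x_2 + 9/20
  leading term x_1: subtract (29/60)·f_1 from -29/20*x_1 + 1/2*x_2 + 9/20 → 1/2*x_2 - 1
  leading term x_2: no divisor's leading term divides it; move 1/2*x_2 to the remainder.
  leading term 1: no divisor's leading term divides it; move -1 to the remainder.
  remainder 1/2*x_2 - 1 ≠ 0; add g_3 = 1/2*x_2 - 1 to the basis.

The other S-polynomials (S(f_1,g_3), S(f_2,g_3)) all reduce to 0 modulo the current basis, so we have a Gröbner basis.
Inter-reduce: drop elements whose leading term is divisible by another's, tail-reduce, and make monic.
Reduced Gröbner basis: {x_1 - 1, x_2 - 2}.

Buchberger on the second generating set:
h_1 = 8*x_1**2 - 8*x_1*x_2 + 3/5*x_1 + 4*x_2 - 3/5, LT = x_1**2.
h_2 = -12*x_1 + 12, LT = x_1.

S(h_1,h_2): lcm = x_1**2. S = -x_1*x_2 + 43/40*x_1 + 1/2*x_2 - 3/40.
  leading term x_1*x_2: subtract (1/12*x_2)·h_2 from -x_1*x_2 + 43/40*x_1 + 1/2*x_2 - 3/40 → 43/40*x_1 - 1/2*x_2 - 3/40
  leading term x_1: subtract (-43/480)·h_2 from 43/40*x_1 - 1/2*x_2 - 3/40 → -1/2*x_2 + 1
  leading term x_2: no divisor's leading term divides it; move -1/2*x_2 to the remainder.
  leading term 1: no divisor's leading term divides it; move 1 to the remainder.
  remainder -1/2*x_2 + 1 ≠ 0; add k_3 = -1/2*x_2 + 1 to the basis.

The other S-polynomials (S(h_1,k_3), S(h_2,k_3)) all reduce to 0 modulo the current basis, so we have a Gröbner basis.
Inter-reduce: drop elements whose leading term is divisible by another's, tail-reduce, and make monic.
Reduced Gröbner basis: {x_1 - 1, x_2 - 2}.

These coincide, so the ideals are equal.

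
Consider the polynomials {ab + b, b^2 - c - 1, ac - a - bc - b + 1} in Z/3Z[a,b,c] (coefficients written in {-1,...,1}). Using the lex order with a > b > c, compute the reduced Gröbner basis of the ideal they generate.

G = {a + c^2 + c + 1, b^2 - c - 1, bc + b + c^2 - c + 1, c^3 - c^2 + c}

f_1 = ab + b, LT = ab.
f_2 = b^2 - c - 1, LT = b^2.
f_3 = ac - a - bc - b + 1, LT = ac.

S(f_1,f_2): lcm = ab^2. S = ac + a + b^2.
  leading term ac: subtract (1)·f_3 from ac + a + b^2 → -a + b^2 + bc + b - 1
  leading term a: no divisor's leading term divides it; move -a to the remainder.
  leading term b^2: subtract (1)·f_2 from b^2 + bc + b - 1 → bc + b + c
  leading term bc: no divisor's leading term divides it; move bc to the remainder.
  leading term b: no divisor's leading term divides it; move b to the remainder.
  leading term c: no divisor's leading term divides it; move c to the remainder.
  remainder -a + bc + b + c ≠ 0; add g_4 = -a + bc + b + c to the basis.

S(f_1,f_3): lcm = abc. S = ab + b^2c + b^2 + bc - b.
  leading term ab: subtract (1)·f_1 from ab + b^2c + b^2 + bc - b → b^2c + b^2 + bc + b
  leading term b^2c: subtract (c)·f_2 from b^2c + b^2 + bc + b → b^2 + bc + b + c^2 + c
  leading term b^2: subtract (1)·f_2 from b^2 + bc + b + c^2 + c → bc + b + c^2 - c + 1
  leading term bc: no divisor's leading term divides it; move bc to the remainder.
  leading term b: no divisor's leading term divides it; move b to the remainder.
  leading term c^2: no divisor's leading term divides it; move c^2 to the remainder.
  leading term c: no divisor's leading term divides it; move -c to the remainder.
  leading term 1: no divisor's leading term divides it; move 1 to the remainder.
  remainder bc + b + c^2 - c + 1 ≠ 0; add g_5 = bc + b + c^2 - c + 1 to the basis.

S(f_3,g_4): lcm = ac. S = -a + bc^2 - b + c^2 + 1.
  leading term a: subtract (1)·g_4 from -a + bc^2 - b + c^2 + 1 → bc^2 - bc + b + c^2 - c + 1
  leading term bc^2: subtract (c)·g_5 from bc^2 - bc + b + c^2 - c + 1 → bc + b - c^3 - c^2 + c + 1
  leading term bc: subtract (1)·g_5 from bc + b - c^3 - c^2 + c + 1 → -c^3 + c^2 - c
  leading term c^3: no divisor's leading term divides it; move -c^3 to the remainder.
  leading term c^2: no divisor's leading term divides it; move c^2 to the remainder.
  leading term c: no divisor's leading term divides it; move -c to the remainder.
  remainder -c^3 + c^2 - c ≠ 0; add g_6 = -c^3 + c^2 - c to the basis.

The other S-polynomials (S(f_2,f_3), S(f_1,g_4), S(f_2,g_4), S(f_1,g_5), S(f_2,g_5), S(f_3,g_5), S(g_4,g_5), S(f_1,g_6), S(f_2,g_6), S(f_3,g_6), S(g_4,g_6), S(g_5,g_6)) all reduce to 0 modulo the current basis, so we have a Gröbner basis.
Inter-reduce: drop elements whose leading term is divisible by another's, tail-reduce, and make monic.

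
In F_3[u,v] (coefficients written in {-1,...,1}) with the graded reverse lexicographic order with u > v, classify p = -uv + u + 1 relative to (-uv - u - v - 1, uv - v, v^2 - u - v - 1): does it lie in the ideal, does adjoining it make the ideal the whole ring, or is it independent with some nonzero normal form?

-uv + u + 1 lies in I (it reduces to 0).

First compute the reduced Gröbner basis of I by Buchberger's algorithm.
f_1 = -uv - u - v - 1, LT = uv.
f_2 = uv - v, LT = uv.
f_3 = v^2 - u - v - 1, LT = v^2.

S(f_1,f_2): lcm = uv. S = u - v + 1.
  reduce S modulo (f_1, f_2, f_3):
  remainder u - v + 1 ≠ 0; add h_4 = u - v + 1 to the basis.

The other S-polynomials (S(f_1,f_3), S(f_2,f_3), S(f_1,h_4), S(f_2,h_4), S(f_3,h_4)) all reduce to 0 modulo the current basis, so we have a Gröbner basis.
Inter-reduce: drop elements whose leading term is divisible by another's, tail-reduce, and make monic.
Reduced Gröbner basis: {v^2 + v, u - v + 1}.
Label its elements g_1 = v^2 + v, g_2 = u - v + 1.

Reduce p = -uv + u + 1 modulo G:
  leading term uv: subtract (-v)·g_2 from -uv + u + 1 → -v^2 + u + v + 1
  leading term v^2: subtract (-1)·g_1 from -v^2 + u + v + 1 → u - v + 1
  leading term u: subtract (1)·g_2 from u - v + 1 → 0
  normal form = 0.
Since the normal form is 0, p ∈ I.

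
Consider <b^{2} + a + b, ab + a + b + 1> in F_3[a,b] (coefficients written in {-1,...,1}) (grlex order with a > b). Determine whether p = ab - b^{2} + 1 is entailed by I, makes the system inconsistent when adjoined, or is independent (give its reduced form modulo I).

ab - b^{2} + 1 lies in I (it reduces to 0).

First compute the reduced Gröbner basis of I by Buchberger's algorithm.
f_1 = b^{2} + a + b, LT = b^{2}.
f_2 = ab + a + b + 1, LT = ab.

S(f_1,f_2): lcm = ab^{2}. S = a^{2} - b^{2} - b.
  leading term a^{2}: no divisor's leading term divides it; move a^{2} to the remainder.
  leading term b^{2}: subtract (-1)·f_1 from -b^{2} - b → a
  leading term a: no divisor's leading term divides it; move a to the remainder.
  remainder a^{2} + a ≠ 0; add h_3 = a^{2} + a to the basis.

The other S-polynomials (S(f_1,h_3), S(f_2,h_3)) all reduce to 0 modulo the current basis, so we have a Gröbner basis.
Inter-reduce: drop elements whose leading term is divisible by another's, tail-reduce, and make monic.
Reduced Gröbner basis: {a^{2} + a, ab + a + b + 1, b^{2} + a + b}.
Label its elements g_1 = a^{2} + a, g_2 = ab + a + b + 1, g_3 = b^{2} + a + b.

Reduce p = ab - b^{2} + 1 modulo G:
  leading term ab: subtract (1)·g_2 from ab - b^{2} + 1 → -b^{2} - a - b
  leading term b^{2}: subtract (-1)·g_3 from -b^{2} - a - b → 0
  normal form = 0.
Since the normal form is 0, p ∈ I.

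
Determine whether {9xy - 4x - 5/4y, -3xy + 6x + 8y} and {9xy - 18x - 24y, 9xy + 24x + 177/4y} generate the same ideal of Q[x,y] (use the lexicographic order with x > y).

Yes, the ideals are equal.

Since reduced Gröbner bases are canonical representatives of ideals under a given ordering, it suffices to compute and compare them.
Buchberger on the first generating set:
f_1 = 9xy - 4x - 5/4y, LT = xy.
f_2 = -3xy + 6x + 8y, LT = xy.

S(f_1,f_2): lcm = xy. S = 14/9x + 91/36y.
  leading term x: no divisor's leading term divides it; move 14/9x to the remainder.
  leading term y: no divisor's leading term divides it; move 91/36y to the remainder.
  remainder 14/9x + 91/36y ≠ 0; add g_3 = 14/9x + 91/36y to the basis.

S(f_1,g_3): lcm = xy. S = -4/9x - 13/8y^2 - 5/36y.
  leading term x: subtract (-2/7)·g_3 from -4/9x - 13/8y^2 - 5/36y → -13/8y^2 + 7/12y
  leading term y^2: no divisor's leading term divides it; move -13/8y^2 to the remainder.
  leading term y: no divisor's leading term divides it; move 7/12y to the remainder.
  remainder -13/8y^2 + 7/12y ≠ 0; add g_4 = -13/8y^2 + 7/12y to the basis.

S(f_2,g_3): lcm = xy. S = -2x - 13/8y^2 - 8/3y.
  leading term x: subtract (-9/7)·g_3 from -2x - 13/8y^2 - 8/3y → -13/8y^2 + 7/12y
  leading term y^2: subtract (1)·g_4 from -13/8y^2 + 7/12y → 0
  remainder 0.

S(f_1,g_4): lcm = xy^2. S = -10/117xy - 5/36y^2.
  leading term xy: subtract (-10/1053)·f_1 from -10/117xy - 5/36y^2 → -40/1053x - 5/36y^2 - 25/2106y
  leading term x: subtract (-20/819)·g_3 from -40/1053x - 5/36y^2 - 25/2106y → -5/36y^2 + 35/702y
  leading term y^2: subtract (10/117)·g_4 from -5/36y^2 + 35/702y → 0
  remainder 0.

S(f_2,g_4): lcm = xy^2. S = -64/39xy - 8/3y^2.
  leading term xy: subtract (-64/351)·f_1 from -64/39xy - 8/3y^2 → -256/351x - 8/3y^2 - 80/351y
  leading term x: subtract (-128/273)·g_3 from -256/351x - 8/3y^2 - 80/351y → -8/3y^2 + 112/117y
  leading term y^2: subtract (64/39)·g_4 from -8/3y^2 + 112/117y → 0
  remainder 0.

S(g_3,g_4): leading monomials are coprime, so the S-polynomial reduces to 0 (Buchberger's first criterion).
Every S-polynomial of the final basis reduces to 0, so we have a Gröbner basis.
Inter-reduce: drop elements whose leading term is divisible by another's, tail-reduce, and make monic.
Reduced Gröbner basis: {x + 13/8y, y^2 - 14/39y}.

Buchberger on the second generating set:
h_1 = 9xy - 18x - 24y, LT = xy.
h_2 = 9xy + 24x + 177/4y, LT = xy.

S(h_1,h_2): lcm = xy. S = -14/3x - 91/12y.
  leading term x: no divisor's leading term divides it; move -14/3x to the remainder.
  leading term y: no divisor's leading term divides it; move -91/12y to the remainder.
  remainder -14/3x - 91/12y ≠ 0; add k_3 = -14/3x - 91/12y to the basis.

S(h_1,k_3): lcm = xy. S = -2x - 13/8y^2 - 8/3y.
  leading term x: subtract (3/7)·k_3 from -2x - 13/8y^2 - 8/3y → -13/8y^2 + 7/12y
  leading term y^2: no divisor's leading term divides it; move -13/8y^2 to the remainder.
  leading term y: no divisor's leading term divides it; move 7/12y to the remainder.
  remainder -13/8y^2 + 7/12y ≠ 0; add k_4 = -13/8y^2 + 7/12y to the basis.

S(h_2,k_3): lcm = xy. S = 8/3x - 13/8y^2 + 59/12y.
  leading term x: subtract (-4/7)·k_3 from 8/3x - 13/8y^2 + 59/12y → -13/8y^2 + 7/12y
  leading term y^2: subtract (1)·k_4 from -13/8y^2 + 7/12y → 0
  remainder 0.

S(h_1,k_4): lcm = xy^2. S = -64/39xy - 8/3y^2.
  leading term xy: subtract (-64/351)·h_1 from -64/39xy - 8/3y^2 → -128/39x - 8/3y^2 - 512/117y
  leading term x: subtract (64/91)·k_3 from -128/39x - 8/3y^2 - 512/117y → -8/3y^2 + 112/117y
  leading term y^2: subtract (64/39)·k_4 from -8/3y^2 + 112/117y → 0
  remainder 0.

S(h_2,k_4): lcm = xy^2. S = 118/39xy + 59/12y^2.
  leading term xy: subtract (118/351)·h_1 from 118/39xy + 59/12y^2 → 236/39x + 59/12y^2 + 944/117y
  leading term x: subtract (-118/91)·k_3 from 236/39x + 59/12y^2 + 944/117y → 59/12y^2 - 413/234y
  leading term y^2: subtract (-118/39)·k_4 from 59/12y^2 - 413/234y → 0
  remainder 0.

S(k_3,k_4): leading monomials are coprime, so the S-polynomial reduces to 0 (Buchberger's first criterion).
Every S-polynomial of the final basis reduces to 0, so we have a Gröbner basis.
Inter-reduce: drop elements whose leading term is divisible by another's, tail-reduce, and make monic.
Reduced Gröbner basis: {x + 13/8y, y^2 - 14/39y}.

The two bases agree; hence the ideals are identical.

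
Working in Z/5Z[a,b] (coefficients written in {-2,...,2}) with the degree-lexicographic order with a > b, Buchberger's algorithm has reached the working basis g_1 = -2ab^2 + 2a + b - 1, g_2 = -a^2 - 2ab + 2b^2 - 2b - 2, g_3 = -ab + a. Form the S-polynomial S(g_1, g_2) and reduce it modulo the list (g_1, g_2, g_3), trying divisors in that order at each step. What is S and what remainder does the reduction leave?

S(g_1, g_2) = -2ab^3 + 2b^4 - 2b^3 - a^2 + 2ab - 2b^2 - 2a; remainder on division = 2b^4 - 2b^3 - 2b + 2.

lcm(LM(g_1), LM(g_2)) = a^2b^2.
S = (lcm/LT(g_1))·g_1 − (lcm/LT(g_2))·g_2 = -2ab^3 + 2b^4 - 2b^3 - a^2 + 2ab - 2b^2 - 2a.
Reduce S modulo (g_1, g_2, g_3) in that order:
  leading term ab^3: subtract (b)·g_1 from -2ab^3 + 2b^4 - 2b^3 - a^2 + 2ab - 2b^2 - 2a → 2b^4 - 2b^3 - a^2 + 2b^2 - 2a + b
  leading term b^4: no divisor's leading term divides it; move 2b^4 to the remainder.
  leading term b^3: no divisor's leading term divides it; move -2b^3 to the remainder.
  leading term a^2: subtract (1)·g_2 from -a^2 + 2b^2 - 2a + b → 2ab - 2a - 2b + 2
  leading term ab: subtract (-2)·g_3 from 2ab - 2a - 2b + 2 → -2b + 2
  leading term b: no divisor's leading term divides it; move -2b to the remainder.
  leading term 1: no divisor's leading term divides it; move 2 to the remainder.
The remainder 2b^4 - 2b^3 - 2b + 2 is nonzero, so it would be added as the next basis element.
This is the inner loop of Buchberger's algorithm — each nonzero remainder becomes a new basis element.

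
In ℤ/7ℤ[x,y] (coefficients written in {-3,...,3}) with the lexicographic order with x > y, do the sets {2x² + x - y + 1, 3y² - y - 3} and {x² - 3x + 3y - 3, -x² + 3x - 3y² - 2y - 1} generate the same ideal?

Since reduced Gröbner bases are canonical representatives of ideals under a given ordering, it suffices to compute and compare them.
Buchberger on the first generating set:
f_1 = 2x² + x - y + 1, LT = x².
f_2 = 3y² - y - 3, LT = y².

The S-polynomials (S(f_1,f_2)) all reduce to 0 modulo the current basis, so we have a Gröbner basis.
Inter-reduce: drop elements whose leading term is divisible by another's, tail-reduce, and make monic.
Reduced Gröbner basis: {x² - 3x + 3y - 3, y² + 2y - 1}.

Buchberger on the second generating set:
h_1 = x² - 3x + 3y - 3, LT = x².
h_2 = -x² + 3x - 3y² - 2y - 1, LT = x².

S(h_1,h_2): lcm = x². S = -3y² + y + 3.
  leading term y²: no divisor's leading term divides it; move -3y² to the remainder.
  leading term y: no divisor's leading term divides it; move y to the remainder.
  leading term 1: no divisor's leading term divides it; move 3 to the remainder.
  remainder -3y² + y + 3 ≠ 0; add k_3 = -3y² + y + 3 to the basis.

The other S-polynomials (S(h_1,k_3), S(h_2,k_3)) all reduce to 0 modulo the current basis, so we have a Gröbner basis.
Inter-reduce: drop elements whose leading term is divisible by another's, tail-reduce, and make monic.
Reduced Gröbner basis: {x² - 3x + 3y - 3, y² + 2y - 1}.

Same reduced basis, so the two generating sets span the same ideal.

Yes, the ideals are equal.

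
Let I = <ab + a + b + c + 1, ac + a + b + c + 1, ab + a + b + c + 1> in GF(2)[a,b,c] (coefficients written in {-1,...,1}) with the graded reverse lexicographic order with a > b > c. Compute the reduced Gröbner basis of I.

f_1 = ab + a + b + c + 1, LT = ab.
f_2 = ac + a + b + c + 1, LT = ac.
f_3 = ab + a + b + c + 1, LT = ab.

S(f_1,f_2): lcm = abc. S = ab + b^{2} + ac + c^{2} + b + c.
  leading term ab: subtract (1)·f_1 from ab + b^{2} + ac + c^{2} + b + c → b^{2} + ac + c^{2} + a + 1
  leading term b^{2}: no divisor's leading term divides it; move b^{2} to the remainder.
  leading term ac: subtract (1)·f_2 from ac + c^{2} + a + 1 → c^{2} + b + c
  leading term c^{2}: no divisor's leading term divides it; move c^{2} to the remainder.
  leading term b: no divisor's leading term divides it; move b to the remainder.
  leading term c: no divisor's leading term divides it; move c to the remainder.
  remainder b^{2} + c^{2} + b + c ≠ 0; add g_4 = b^{2} + c^{2} + b + c to the basis.

S(f_1,f_3): lcm = ab. S = 0.
  remainder 0.

S(f_2,f_3): lcm = abc. S = ab + b^{2} + ac + c^{2} + b + c.
  leading term ab: subtract (1)·f_1 from ab + b^{2} + ac + c^{2} + b + c → b^{2} + ac + c^{2} + a + 1
  leading term b^{2}: subtract (1)·g_4 from b^{2} + ac + c^{2} + a + 1 → ac + a + b + c + 1
  leading term ac: subtract (1)·f_2 from ac + a + b + c + 1 → 0
  remainder 0.

S(f_1,g_4): lcm = ab^{2}. S = ac^{2} + b^{2} + ac + bc + b.
  leading term ac^{2}: subtract (c)·f_2 from ac^{2} + b^{2} + ac + bc + b → b^{2} + c^{2} + b + c
  leading term b^{2}: subtract (1)·g_4 from b^{2} + c^{2} + b + c → 0
  remainder 0.

S(f_2,g_4): leading monomials are coprime, so the S-polynomial reduces to 0 (Buchberger's first criterion).
S(f_3,g_4): lcm = ab^{2}. S = ac^{2} + b^{2} + ac + bc + b.
  leading term ac^{2}: subtract (c)·f_2 from ac^{2} + b^{2} + ac + bc + b → b^{2} + c^{2} + b + c
  leading term b^{2}: subtract (1)·g_4 from b^{2} + c^{2} + b + c → 0
  remainder 0.

Every S-polynomial of the final basis reduces to 0, so we have a Gröbner basis.
Inter-reduce: drop elements whose leading term is divisible by another's, tail-reduce, and make monic.

G = {ab + a + b + c + 1, b^{2} + c^{2} + b + c, ac + a + b + c + 1}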